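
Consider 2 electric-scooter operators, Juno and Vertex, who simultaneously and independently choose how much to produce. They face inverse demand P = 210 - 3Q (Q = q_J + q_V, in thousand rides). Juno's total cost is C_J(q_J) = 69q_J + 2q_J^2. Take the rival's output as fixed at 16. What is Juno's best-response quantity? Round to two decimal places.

With the rival's output fixed at 16, Juno's profit is π_J = (210 - 3·16 - 3q_J)q_J - (69q_J + 2q_J²) = (162 - 3q_J)q_J - (69q_J + 2q_J²).
∂π_J/∂q_J = 93 - 10q_J = 0, so q_J = 93/10.

9.30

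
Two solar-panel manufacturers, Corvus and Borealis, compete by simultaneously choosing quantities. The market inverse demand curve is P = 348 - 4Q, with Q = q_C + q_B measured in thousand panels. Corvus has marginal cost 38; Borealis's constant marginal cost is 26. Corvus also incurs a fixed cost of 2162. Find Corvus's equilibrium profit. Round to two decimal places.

Corvus's profit: π_C = (348 - 4Q)q_C - (38q_C). Setting ∂π_C/∂q_C = 0: 310 - 8q_C - 4(q_B) = 0.
Borealis's profit: π_B = (348 - 4Q)q_B - (26q_B). Setting ∂π_B/∂q_B = 0: 322 - 8q_B - 4(q_C) = 0.
Rearranging gives the reaction functions q_C = (310 - 4q_B)/8 and q_B = (322 - 4q_C)/8.
Solving the pair: q_C = 149/6, q_B = 167/6.
Price P = 348 - 4·(158/3) = 412/3.
Corvus's profit: (412/3 - 38)·(149/6) - 2162 = 304.7778.

304.78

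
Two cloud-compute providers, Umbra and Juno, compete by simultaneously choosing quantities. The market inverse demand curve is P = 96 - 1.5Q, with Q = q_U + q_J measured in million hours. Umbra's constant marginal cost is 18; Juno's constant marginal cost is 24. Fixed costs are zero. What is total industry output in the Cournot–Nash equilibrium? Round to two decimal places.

33.33

Umbra's profit: π_U = (96 - 1.5Q)q_U - (18q_U). Setting ∂π_U/∂q_U = 0: 78 - 3q_U - (3/2)(q_J) = 0.
Juno's profit: π_J = (96 - 1.5Q)q_J - (24q_J). Setting ∂π_J/∂q_J = 0: 72 - 3q_J - (3/2)(q_U) = 0.
Rearranging gives the reaction functions q_U = (78 - (3/2)q_J)/3 and q_J = (72 - (3/2)q_U)/3.
Solving the pair: q_U = 56/3, q_J = 44/3.
Total output Q = 56/3 + 44/3 = 100/3.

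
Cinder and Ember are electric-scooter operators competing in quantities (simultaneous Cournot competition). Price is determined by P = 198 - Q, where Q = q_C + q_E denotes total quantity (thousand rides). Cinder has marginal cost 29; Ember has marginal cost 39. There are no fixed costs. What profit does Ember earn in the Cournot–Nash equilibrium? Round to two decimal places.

Cinder's profit: π_C = (198 - Q)q_C - (29q_C). Setting ∂π_C/∂q_C = 0: 169 - 2q_C - (q_E) = 0.
Ember's first-order condition: 159 - 2q_E - (q_C) = 0.
Rearranging gives the reaction functions q_C = (169 - q_E)/2 and q_E = (159 - q_C)/2.
Solving the pair: q_C = 179/3, q_E = 149/3.
Price P = 198 - 328/3 = 266/3.
Ember's profit: (266/3 - 39)·(149/3) = 2466.7778.

2466.78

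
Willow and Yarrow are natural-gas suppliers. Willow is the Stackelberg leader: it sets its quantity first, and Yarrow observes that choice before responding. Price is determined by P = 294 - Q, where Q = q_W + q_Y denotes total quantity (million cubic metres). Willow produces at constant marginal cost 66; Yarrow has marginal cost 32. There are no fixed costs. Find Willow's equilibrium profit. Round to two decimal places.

4704.50

Solve by backward induction. Given q_W, the follower Yarrow maximises π_Y = (294 - q_W - q_Y)q_Y - 32q_Y.
Setting the follower's marginal profit to zero, 262 - q_W - 2q_Y = 0, i.e. q_Y = (262 - q_W)/2.
The leader anticipates this reaction. Substituting into P = 294 - Q gives P = 163 - (1/2)q_W, so π_W = (163 - (1/2)q_W)q_W - 66q_W.
Maximising: ∂π_W/∂q_W = 97 - q_W = 0, giving q_W = 97.
Then q_Y = (262 - 97)/2 = 165/2.
Price P = 294 - 359/2 = 229/2.
Willow's profit: (229/2 - 66)·97 = 4704.5000.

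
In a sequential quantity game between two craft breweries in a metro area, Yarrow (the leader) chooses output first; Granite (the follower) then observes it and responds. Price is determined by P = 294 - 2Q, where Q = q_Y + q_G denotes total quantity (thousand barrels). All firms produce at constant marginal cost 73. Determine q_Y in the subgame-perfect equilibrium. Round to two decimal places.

55.25

Solve by backward induction. Given q_Y, the follower Granite maximises π_G = (294 - 2q_Y - 2q_G)q_G - 73q_G.
∂π_G/∂q_G = 221 - 2q_Y - 4q_G = 0 gives the reaction function q_G = (221 - 2q_Y)/4.
The leader anticipates this reaction. Substituting into P = 294 - 2Q gives P = 367/2 - q_Y, so π_Y = (367/2 - q_Y)q_Y - 73q_Y.
The leader's first-order condition 221/2 - 2q_Y = 0 yields q_Y = 221/4.
Then q_G = (221 - 2·(221/4))/4 = 221/8.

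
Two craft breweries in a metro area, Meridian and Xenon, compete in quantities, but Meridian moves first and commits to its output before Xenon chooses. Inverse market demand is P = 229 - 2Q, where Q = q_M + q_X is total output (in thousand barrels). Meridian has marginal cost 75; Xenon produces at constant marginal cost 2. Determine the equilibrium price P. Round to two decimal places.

Solve by backward induction. Given q_M, the follower Xenon maximises π_X = (229 - 2q_M - 2q_X)q_X - 2q_X.
Setting the follower's marginal profit to zero, 227 - 2q_M - 4q_X = 0, i.e. q_X = (227 - 2q_M)/4.
Meridian substitutes q_X(q_M) into its own profit: π_M = q_M(229 - 2q_M - (227 - 2q_M)/2) - 75q_M = (231/2 - q_M)q_M - 75q_M.
The leader's first-order condition 81/2 - 2q_M = 0 yields q_M = 81/4.
Then q_X = (227 - 2·(81/4))/4 = 373/8.
Total output Q = 535/8, so price P = 229 - 2·(535/8) = 381/4.

95.25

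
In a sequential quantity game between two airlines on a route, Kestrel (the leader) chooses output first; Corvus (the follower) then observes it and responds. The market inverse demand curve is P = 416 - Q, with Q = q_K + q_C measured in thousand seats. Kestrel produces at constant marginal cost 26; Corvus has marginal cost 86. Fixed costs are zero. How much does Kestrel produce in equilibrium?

Solve by backward induction. Given q_K, the follower Corvus maximises π_C = (416 - q_K - q_C)q_C - 86q_C.
Follower FOC: 330 - q_K - 2q_C = 0, so q_C(q_K) = (330 - q_K)/2.
Kestrel substitutes q_C(q_K) into its own profit: π_K = q_K(416 - q_K - (330 - q_K)/2) - 26q_K = (251 - (1/2)q_K)q_K - 26q_K.
The leader's first-order condition 225 - q_K = 0 yields q_K = 225.
Then q_C = (330 - 225)/2 = 105/2.

225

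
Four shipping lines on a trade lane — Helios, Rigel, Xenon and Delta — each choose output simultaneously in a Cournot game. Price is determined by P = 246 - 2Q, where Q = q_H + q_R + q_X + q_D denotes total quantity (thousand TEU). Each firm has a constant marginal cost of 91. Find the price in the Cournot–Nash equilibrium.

122

A representative firm's profit is π_i = q_i(246 - 2Q) - 91q_i.
Setting ∂π_i/∂q_i = 0 with rivals' quantities fixed: 155 - 4q_i - 2·Σ_{j≠i} q_j = 0.
With identical firms every q_j equals q_i, so Σ_{j≠i} q_j = 3q_i and 155 = 10q_i, giving q_i = 31/2.
Total output Q = 62, so price P = 246 - 2·62 = 122.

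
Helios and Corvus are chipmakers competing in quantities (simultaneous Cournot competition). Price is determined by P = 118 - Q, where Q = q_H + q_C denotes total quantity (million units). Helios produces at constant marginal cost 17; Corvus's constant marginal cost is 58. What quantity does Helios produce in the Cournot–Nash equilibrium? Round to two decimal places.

47.33

Helios's profit: π_H = (118 - Q)q_H - (17q_H). Setting ∂π_H/∂q_H = 0: 101 - 2q_H - (q_C) = 0.
Corvus's first-order condition: 60 - 2q_C - (q_H) = 0.
Rearranging gives the reaction functions q_H = (101 - q_C)/2 and q_C = (60 - q_H)/2.
Solving the pair: q_H = 142/3, q_C = 19/3.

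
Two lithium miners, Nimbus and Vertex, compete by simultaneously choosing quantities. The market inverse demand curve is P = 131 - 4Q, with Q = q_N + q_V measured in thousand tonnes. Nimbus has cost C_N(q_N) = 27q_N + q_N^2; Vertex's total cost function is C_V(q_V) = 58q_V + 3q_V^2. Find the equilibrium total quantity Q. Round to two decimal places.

11.92

Nimbus's profit: π_N = (131 - 4Q)q_N - (27q_N + q_N²). Setting ∂π_N/∂q_N = 0: 104 - 10q_N - 4(q_V) = 0.
Vertex's profit: π_V = (131 - 4Q)q_V - (58q_V + 3q_V²). Setting ∂π_V/∂q_V = 0: 73 - 14q_V - 4(q_N) = 0.
Best responses: q_N = (104 - 4q_V)/10, q_V = (73 - 4q_N)/14.
Substituting one into the other gives q_N = 291/31 and q_V = 157/62.
Total output Q = 291/31 + 157/62 = 739/62.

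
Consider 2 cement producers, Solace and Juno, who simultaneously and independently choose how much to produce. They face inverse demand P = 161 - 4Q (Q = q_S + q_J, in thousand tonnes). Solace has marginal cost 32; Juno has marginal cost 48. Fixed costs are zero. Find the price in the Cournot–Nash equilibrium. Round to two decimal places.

Solace's profit: π_S = (161 - 4Q)q_S - (32q_S). Setting ∂π_S/∂q_S = 0: 129 - 8q_S - 4(q_J) = 0.
Juno's profit: π_J = (161 - 4Q)q_J - (48q_J). Setting ∂π_J/∂q_J = 0: 113 - 8q_J - 4(q_S) = 0.
Rearranging gives the reaction functions q_S = (129 - 4q_J)/8 and q_J = (113 - 4q_S)/8.
Solving the pair: q_S = 145/12, q_J = 97/12.
Total output Q = 121/6, so price P = 161 - 4·(121/6) = 241/3.

80.33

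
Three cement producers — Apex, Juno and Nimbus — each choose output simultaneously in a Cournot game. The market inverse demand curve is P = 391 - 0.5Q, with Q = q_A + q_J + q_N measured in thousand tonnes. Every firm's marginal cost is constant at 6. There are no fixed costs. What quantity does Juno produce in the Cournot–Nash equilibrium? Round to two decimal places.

192.50

A representative firm's profit is π_i = q_i(391 - 0.5Q) - 6q_i.
Setting ∂π_i/∂q_i = 0 with rivals' quantities fixed: 385 - q_i - (1/2)·Σ_{j≠i} q_j = 0.
With identical firms every q_j equals q_i, so Σ_{j≠i} q_j = 2q_i and 385 = 2q_i, giving q_i = 385/2.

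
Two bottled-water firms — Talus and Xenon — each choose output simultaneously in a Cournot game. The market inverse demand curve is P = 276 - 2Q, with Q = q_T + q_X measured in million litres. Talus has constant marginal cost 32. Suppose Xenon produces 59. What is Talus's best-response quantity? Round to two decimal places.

31.50

With the rival's output fixed at 59, Talus's profit is π_T = (276 - 2·59 - 2q_T)q_T - (32q_T) = (158 - 2q_T)q_T - (32q_T).
∂π_T/∂q_T = 126 - 4q_T = 0, so q_T = 63/2.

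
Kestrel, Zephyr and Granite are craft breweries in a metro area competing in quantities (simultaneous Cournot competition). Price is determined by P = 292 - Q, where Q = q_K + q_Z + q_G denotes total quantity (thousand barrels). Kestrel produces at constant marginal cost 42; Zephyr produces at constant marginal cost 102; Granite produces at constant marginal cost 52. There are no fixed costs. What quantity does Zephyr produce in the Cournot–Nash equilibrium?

Kestrel's profit: π_K = (292 - Q)q_K - (42q_K). Setting ∂π_K/∂q_K = 0: 250 - 2q_K - (q_Z + q_G) = 0.
Zephyr's first-order condition: 190 - 2q_Z - (q_K + q_G) = 0.
Granite's first-order condition: 240 - 2q_G - (q_K + q_Z) = 0.
Summing all 3 equations gives 680 − 4Q = 0, hence Q = 170.
Back-substituting: q_K = (250 − 170) = 80, q_Z = (190 − 170) = 20, q_G = (240 − 170) = 70.

20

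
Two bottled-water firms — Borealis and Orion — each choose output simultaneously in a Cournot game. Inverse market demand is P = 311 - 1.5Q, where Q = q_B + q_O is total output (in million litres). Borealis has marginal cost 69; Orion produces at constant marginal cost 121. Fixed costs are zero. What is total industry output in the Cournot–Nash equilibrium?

Borealis's profit: π_B = (311 - 1.5Q)q_B - (69q_B). Setting ∂π_B/∂q_B = 0: 242 - 3q_B - (3/2)(q_O) = 0.
Orion's first-order condition: 190 - 3q_O - (3/2)(q_B) = 0.
Best responses: q_B = (242 - (3/2)q_O)/3, q_O = (190 - (3/2)q_B)/3.
Substituting one into the other gives q_B = 196/3 and q_O = 92/3.
Total output Q = 196/3 + 92/3 = 96.

96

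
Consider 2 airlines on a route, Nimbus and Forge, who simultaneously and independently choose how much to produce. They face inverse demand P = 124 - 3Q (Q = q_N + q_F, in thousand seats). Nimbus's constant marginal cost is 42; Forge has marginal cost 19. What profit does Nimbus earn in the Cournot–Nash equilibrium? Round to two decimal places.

Nimbus's profit: π_N = (124 - 3Q)q_N - (42q_N). Setting ∂π_N/∂q_N = 0: 82 - 6q_N - 3(q_F) = 0.
Forge's first-order condition: 105 - 6q_F - 3(q_N) = 0.
Best responses: q_N = (82 - 3q_F)/6, q_F = (105 - 3q_N)/6.
Substituting one into the other gives q_N = 59/9 and q_F = 128/9.
Price P = 124 - 3·(187/9) = 185/3.
Nimbus's profit: (185/3 - 42)·(59/9) = 128.9259.

128.93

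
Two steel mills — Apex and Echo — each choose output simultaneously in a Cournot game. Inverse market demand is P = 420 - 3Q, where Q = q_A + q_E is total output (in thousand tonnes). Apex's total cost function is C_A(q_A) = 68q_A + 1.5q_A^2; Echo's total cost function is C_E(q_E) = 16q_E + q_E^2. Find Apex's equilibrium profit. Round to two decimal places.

Apex's profit: π_A = (420 - 3Q)q_A - (68q_A + (3/2)q_A²). Setting ∂π_A/∂q_A = 0: 352 - 9q_A - 3(q_E) = 0.
Echo's first-order condition: 404 - 8q_E - 3(q_A) = 0.
Rearranging gives the reaction functions q_A = (352 - 3q_E)/9 and q_E = (404 - 3q_A)/8.
Solving the pair: q_A = 1604/63, q_E = 860/21.
Price P = 420 - 3·66.4127 = 220.7619.
Apex's profit: 220.7619·(1604/63) - 68·(1604/63) - (3/2)(1604/63)² = 2917.0249.

2917.02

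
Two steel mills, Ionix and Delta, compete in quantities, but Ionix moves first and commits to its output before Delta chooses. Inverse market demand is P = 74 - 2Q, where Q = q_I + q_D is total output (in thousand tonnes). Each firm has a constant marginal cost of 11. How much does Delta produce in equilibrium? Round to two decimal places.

7.88

The follower Delta best-responds to any q_I: π_D = (74 - 2Q)q_D - 11q_D.
∂π_D/∂q_D = 63 - 2q_I - 4q_D = 0 gives the reaction function q_D = (63 - 2q_I)/4.
The leader anticipates this reaction. Substituting into P = 74 - 2Q gives P = 85/2 - q_I, so π_I = (85/2 - q_I)q_I - 11q_I.
Maximising: ∂π_I/∂q_I = 63/2 - 2q_I = 0, giving q_I = 63/4.
Then q_D = (63 - 2·(63/4))/4 = 63/8.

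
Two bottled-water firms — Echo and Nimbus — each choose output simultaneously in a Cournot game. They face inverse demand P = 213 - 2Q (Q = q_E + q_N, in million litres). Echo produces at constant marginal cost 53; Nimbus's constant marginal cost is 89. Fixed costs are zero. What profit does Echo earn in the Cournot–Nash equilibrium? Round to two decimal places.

Echo's profit: π_E = (213 - 2Q)q_E - (53q_E). Setting ∂π_E/∂q_E = 0: 160 - 4q_E - 2(q_N) = 0.
Nimbus's profit: π_N = (213 - 2Q)q_N - (89q_N). Setting ∂π_N/∂q_N = 0: 124 - 4q_N - 2(q_E) = 0.
Rearranging gives the reaction functions q_E = (160 - 2q_N)/4 and q_N = (124 - 2q_E)/4.
Substituting one into the other gives q_E = 98/3 and q_N = 44/3.
Price P = 213 - 2·(142/3) = 355/3.
Echo's profit: (355/3 - 53)·(98/3) = 2134.2222.

2134.22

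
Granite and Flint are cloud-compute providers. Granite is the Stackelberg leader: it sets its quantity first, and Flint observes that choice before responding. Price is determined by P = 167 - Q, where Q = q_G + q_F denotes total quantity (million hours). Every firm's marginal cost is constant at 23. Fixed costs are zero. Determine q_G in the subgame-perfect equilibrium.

72

Solve by backward induction. Given q_G, the follower Flint maximises π_F = (167 - q_G - q_F)q_F - 23q_F.
∂π_F/∂q_F = 144 - q_G - 2q_F = 0 gives the reaction function q_F = (144 - q_G)/2.
The leader anticipates this reaction. Substituting into P = 167 - Q gives P = 95 - (1/2)q_G, so π_G = (95 - (1/2)q_G)q_G - 23q_G.
Maximising: ∂π_G/∂q_G = 72 - q_G = 0, giving q_G = 72.
Then q_F = (144 - 72)/2 = 36.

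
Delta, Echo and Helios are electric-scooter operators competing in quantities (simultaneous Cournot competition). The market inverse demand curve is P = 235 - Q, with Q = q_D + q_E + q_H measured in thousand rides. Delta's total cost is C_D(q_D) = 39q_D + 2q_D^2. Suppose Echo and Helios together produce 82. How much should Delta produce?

With rivals' combined output fixed at 82, Delta's profit is π_D = (235 - 82 - q_D)q_D - (39q_D + 2q_D²) = (153 - q_D)q_D - (39q_D + 2q_D²).
∂π_D/∂q_D = 114 - 6q_D = 0, so q_D = 19.

19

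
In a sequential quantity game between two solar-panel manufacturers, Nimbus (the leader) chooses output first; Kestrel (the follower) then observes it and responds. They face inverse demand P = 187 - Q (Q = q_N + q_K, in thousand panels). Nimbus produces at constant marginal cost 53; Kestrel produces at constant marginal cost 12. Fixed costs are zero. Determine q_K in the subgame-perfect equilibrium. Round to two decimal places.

Solve by backward induction. Given q_N, the follower Kestrel maximises π_K = (187 - q_N - q_K)q_K - 12q_K.
Follower FOC: 175 - q_N - 2q_K = 0, so q_K(q_N) = (175 - q_N)/2.
Nimbus substitutes q_K(q_N) into its own profit: π_N = q_N(187 - q_N - (175 - q_N)/2) - 53q_N = (199/2 - (1/2)q_N)q_N - 53q_N.
Leader FOC: 93/2 - q_N = 0, so q_N = 93/2.
Then q_K = (175 - 93/2)/2 = 257/4.

64.25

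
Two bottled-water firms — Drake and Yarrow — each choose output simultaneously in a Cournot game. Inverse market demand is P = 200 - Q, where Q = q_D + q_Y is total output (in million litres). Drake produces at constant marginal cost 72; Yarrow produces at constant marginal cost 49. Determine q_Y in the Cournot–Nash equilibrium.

58

Drake's profit: π_D = (200 - Q)q_D - (72q_D). Setting ∂π_D/∂q_D = 0: 128 - 2q_D - (q_Y) = 0.
Yarrow's profit: π_Y = (200 - Q)q_Y - (49q_Y). Setting ∂π_Y/∂q_Y = 0: 151 - 2q_Y - (q_D) = 0.
Best responses: q_D = (128 - q_Y)/2, q_Y = (151 - q_D)/2.
Substituting one into the other gives q_D = 35 and q_Y = 58.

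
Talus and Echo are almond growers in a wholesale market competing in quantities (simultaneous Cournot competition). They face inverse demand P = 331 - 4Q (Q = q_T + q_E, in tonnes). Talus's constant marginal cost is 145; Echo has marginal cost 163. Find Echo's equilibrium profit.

625

Talus's profit: π_T = (331 - 4Q)q_T - (145q_T). Setting ∂π_T/∂q_T = 0: 186 - 8q_T - 4(q_E) = 0.
Echo's profit: π_E = (331 - 4Q)q_E - (163q_E). Setting ∂π_E/∂q_E = 0: 168 - 8q_E - 4(q_T) = 0.
Best responses: q_T = (186 - 4q_E)/8, q_E = (168 - 4q_T)/8.
Substituting one into the other gives q_T = 17 and q_E = 25/2.
Price P = 331 - 4·(59/2) = 213.
Echo's profit: (213 - 163)·(25/2) = 625.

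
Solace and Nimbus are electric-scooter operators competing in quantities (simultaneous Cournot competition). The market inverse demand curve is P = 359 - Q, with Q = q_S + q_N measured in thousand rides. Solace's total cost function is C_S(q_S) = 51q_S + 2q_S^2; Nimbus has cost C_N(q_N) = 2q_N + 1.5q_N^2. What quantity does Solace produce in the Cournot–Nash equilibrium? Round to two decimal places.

40.79

Solace's profit: π_S = (359 - Q)q_S - (51q_S + 2q_S²). Setting ∂π_S/∂q_S = 0: 308 - 6q_S - (q_N) = 0.
Nimbus's first-order condition: 357 - 5q_N - (q_S) = 0.
Rearranging gives the reaction functions q_S = (308 - q_N)/6 and q_N = (357 - q_S)/5.
Substituting one into the other gives q_S = 1183/29 and q_N = 1834/29.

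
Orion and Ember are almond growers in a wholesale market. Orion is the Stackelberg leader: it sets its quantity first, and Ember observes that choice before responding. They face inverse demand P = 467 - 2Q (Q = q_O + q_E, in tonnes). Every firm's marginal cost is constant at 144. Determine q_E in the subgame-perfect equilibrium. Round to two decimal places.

Solve by backward induction. Given q_O, the follower Ember maximises π_E = (467 - 2q_O - 2q_E)q_E - 144q_E.
Follower FOC: 323 - 2q_O - 4q_E = 0, so q_E(q_O) = (323 - 2q_O)/4.
The leader anticipates this reaction. Substituting into P = 467 - 2Q gives P = 611/2 - q_O, so π_O = (611/2 - q_O)q_O - 144q_O.
The leader's first-order condition 323/2 - 2q_O = 0 yields q_O = 323/4.
Then q_E = (323 - 2·(323/4))/4 = 323/8.

40.38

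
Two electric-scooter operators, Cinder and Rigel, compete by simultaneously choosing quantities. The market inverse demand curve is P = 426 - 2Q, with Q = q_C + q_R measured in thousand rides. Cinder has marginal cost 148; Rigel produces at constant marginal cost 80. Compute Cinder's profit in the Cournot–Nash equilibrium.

2450

Cinder's profit: π_C = (426 - 2Q)q_C - (148q_C). Setting ∂π_C/∂q_C = 0: 278 - 4q_C - 2(q_R) = 0.
Rigel's first-order condition: 346 - 4q_R - 2(q_C) = 0.
So q_C = (278 - 2q_R)/4 and q_R = (346 - 2q_C)/4.
Substituting one into the other gives q_C = 35 and q_R = 69.
Price P = 426 - 2·104 = 218.
Cinder's profit: (218 - 148)·35 = 2450.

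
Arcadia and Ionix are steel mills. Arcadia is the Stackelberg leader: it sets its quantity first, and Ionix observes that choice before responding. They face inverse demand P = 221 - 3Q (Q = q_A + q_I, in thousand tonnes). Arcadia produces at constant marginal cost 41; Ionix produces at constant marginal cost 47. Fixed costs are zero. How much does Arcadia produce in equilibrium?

Solve by backward induction. Given q_A, the follower Ionix maximises π_I = (221 - 3q_A - 3q_I)q_I - 47q_I.
∂π_I/∂q_I = 174 - 3q_A - 6q_I = 0 gives the reaction function q_I = (174 - 3q_A)/6.
The leader anticipates this reaction. Substituting into P = 221 - 3Q gives P = 134 - (3/2)q_A, so π_A = (134 - (3/2)q_A)q_A - 41q_A.
Leader FOC: 93 - 3q_A = 0, so q_A = 31.
Then q_I = (174 - 3·31)/6 = 27/2.

31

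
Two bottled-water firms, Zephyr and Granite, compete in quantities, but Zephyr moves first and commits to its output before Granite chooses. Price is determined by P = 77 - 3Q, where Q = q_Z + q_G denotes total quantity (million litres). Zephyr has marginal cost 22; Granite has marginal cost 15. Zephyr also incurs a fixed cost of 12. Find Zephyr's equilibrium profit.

The follower Granite best-responds to any q_Z: π_G = (77 - 3Q)q_G - 15q_G.
Follower FOC: 62 - 3q_Z - 6q_G = 0, so q_G(q_Z) = (62 - 3q_Z)/6.
The leader anticipates this reaction. Substituting into P = 77 - 3Q gives P = 46 - (3/2)q_Z, so π_Z = (46 - (3/2)q_Z)q_Z - 22q_Z.
Maximising: ∂π_Z/∂q_Z = 24 - 3q_Z = 0, giving q_Z = 8.
Then q_G = (62 - 3·8)/6 = 19/3.
Price P = 77 - 3·(43/3) = 34.
Zephyr's profit: (34 - 22)·8 - 12 = 84.

84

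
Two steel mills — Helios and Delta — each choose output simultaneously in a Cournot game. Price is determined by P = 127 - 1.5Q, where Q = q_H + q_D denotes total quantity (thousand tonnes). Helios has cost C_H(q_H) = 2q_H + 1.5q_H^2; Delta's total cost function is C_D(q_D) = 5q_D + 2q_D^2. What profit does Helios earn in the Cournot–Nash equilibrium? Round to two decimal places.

Helios's profit: π_H = (127 - 1.5Q)q_H - (2q_H + (3/2)q_H²). Setting ∂π_H/∂q_H = 0: 125 - 6q_H - (3/2)(q_D) = 0.
Delta's profit: π_D = (127 - 1.5Q)q_D - (5q_D + 2q_D²). Setting ∂π_D/∂q_D = 0: 122 - 7q_D - (3/2)(q_H) = 0.
Best responses: q_H = (125 - (3/2)q_D)/6, q_D = (122 - (3/2)q_H)/7.
Substituting one into the other gives q_H = 17.4088 and q_D = 726/53.
Price P = 127 - (3/2)·31.1069 = 80.3396.
Helios's profit: 80.3396·17.4088 - 2·17.4088 - (3/2)·17.4088² = 909.1995.

909.20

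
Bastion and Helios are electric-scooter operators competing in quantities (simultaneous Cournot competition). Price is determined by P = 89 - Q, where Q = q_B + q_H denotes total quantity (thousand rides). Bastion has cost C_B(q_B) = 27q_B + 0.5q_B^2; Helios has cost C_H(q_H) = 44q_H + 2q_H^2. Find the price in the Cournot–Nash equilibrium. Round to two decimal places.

Bastion's profit: π_B = (89 - Q)q_B - (27q_B + (1/2)q_B²). Setting ∂π_B/∂q_B = 0: 62 - 3q_B - (q_H) = 0.
Helios's profit: π_H = (89 - Q)q_H - (44q_H + 2q_H²). Setting ∂π_H/∂q_H = 0: 45 - 6q_H - (q_B) = 0.
So q_B = (62 - q_H)/3 and q_H = (45 - q_B)/6.
Substituting one into the other gives q_B = 327/17 and q_H = 73/17.
Total output Q = 400/17, so price P = 89 - 400/17 = 1113/17.

65.47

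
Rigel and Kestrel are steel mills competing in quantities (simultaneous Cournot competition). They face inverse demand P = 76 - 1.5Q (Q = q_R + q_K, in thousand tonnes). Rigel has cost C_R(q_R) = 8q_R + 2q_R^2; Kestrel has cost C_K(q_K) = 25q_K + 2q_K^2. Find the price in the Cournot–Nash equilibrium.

Rigel's profit: π_R = (76 - 1.5Q)q_R - (8q_R + 2q_R²). Setting ∂π_R/∂q_R = 0: 68 - 7q_R - (3/2)(q_K) = 0.
Kestrel's profit: π_K = (76 - 1.5Q)q_K - (25q_K + 2q_K²). Setting ∂π_K/∂q_K = 0: 51 - 7q_K - (3/2)(q_R) = 0.
Best responses: q_R = (68 - (3/2)q_K)/7, q_K = (51 - (3/2)q_R)/7.
Solving the pair: q_R = 94/11, q_K = 60/11.
Total output Q = 14, so price P = 76 - (3/2)·14 = 55.

55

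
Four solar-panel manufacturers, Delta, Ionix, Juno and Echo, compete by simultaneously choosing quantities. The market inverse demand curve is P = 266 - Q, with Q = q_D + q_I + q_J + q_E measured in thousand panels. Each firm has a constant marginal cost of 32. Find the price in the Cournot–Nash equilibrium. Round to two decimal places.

A representative firm's profit is π_i = q_i(266 - Q) - 32q_i.
First-order condition (treating rivals' output as given): 234 - 2q_i - Σ_{j≠i} q_j = 0.
With identical firms every q_j equals q_i, so Σ_{j≠i} q_j = 3q_i and 234 = 5q_i, giving q_i = 234/5.
Total output Q = 936/5, so price P = 266 - 936/5 = 394/5.

78.80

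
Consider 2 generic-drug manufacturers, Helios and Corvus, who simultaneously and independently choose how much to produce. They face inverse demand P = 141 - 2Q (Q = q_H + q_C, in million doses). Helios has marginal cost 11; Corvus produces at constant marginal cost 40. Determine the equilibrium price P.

64

Helios's profit: π_H = (141 - 2Q)q_H - (11q_H). Setting ∂π_H/∂q_H = 0: 130 - 4q_H - 2(q_C) = 0.
Corvus's profit: π_C = (141 - 2Q)q_C - (40q_C). Setting ∂π_C/∂q_C = 0: 101 - 4q_C - 2(q_H) = 0.
So q_H = (130 - 2q_C)/4 and q_C = (101 - 2q_H)/4.
Substituting one into the other gives q_H = 53/2 and q_C = 12.
Total output Q = 77/2, so price P = 141 - 2·(77/2) = 64.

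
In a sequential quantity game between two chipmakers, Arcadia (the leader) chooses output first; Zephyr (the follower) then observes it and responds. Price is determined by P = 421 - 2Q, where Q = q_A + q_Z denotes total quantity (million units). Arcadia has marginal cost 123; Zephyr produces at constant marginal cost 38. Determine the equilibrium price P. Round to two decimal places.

Solve by backward induction. Given q_A, the follower Zephyr maximises π_Z = (421 - 2q_A - 2q_Z)q_Z - 38q_Z.
Setting the follower's marginal profit to zero, 383 - 2q_A - 4q_Z = 0, i.e. q_Z = (383 - 2q_A)/4.
Arcadia substitutes q_Z(q_A) into its own profit: π_A = q_A(421 - 2q_A - (383 - 2q_A)/2) - 123q_A = (459/2 - q_A)q_A - 123q_A.
Leader FOC: 213/2 - 2q_A = 0, so q_A = 213/4.
Then q_Z = (383 - 2·(213/4))/4 = 553/8.
Total output Q = 979/8, so price P = 421 - 2·(979/8) = 705/4.

176.25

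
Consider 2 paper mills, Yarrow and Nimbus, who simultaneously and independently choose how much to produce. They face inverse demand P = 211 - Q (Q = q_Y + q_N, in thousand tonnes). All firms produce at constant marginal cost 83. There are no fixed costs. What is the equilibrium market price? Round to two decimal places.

Each firm earns π_i = (211 - Q)q_i - 83q_i.
Setting ∂π_i/∂q_i = 0 with rivals' quantities fixed: 128 - 2q_i - q_j = 0.
By symmetry each firm produces the same amount; substituting q_j = q_i yields q_i = 128/3.
Total output Q = 256/3, so price P = 211 - 256/3 = 377/3.

125.67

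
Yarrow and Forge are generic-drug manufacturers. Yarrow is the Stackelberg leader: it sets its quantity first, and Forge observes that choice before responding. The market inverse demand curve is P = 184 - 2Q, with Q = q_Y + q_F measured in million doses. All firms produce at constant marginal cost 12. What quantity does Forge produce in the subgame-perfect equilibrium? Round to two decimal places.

21.50

The follower Forge best-responds to any q_Y: π_F = (184 - 2Q)q_F - 12q_F.
Follower FOC: 172 - 2q_Y - 4q_F = 0, so q_F(q_Y) = (172 - 2q_Y)/4.
Yarrow substitutes q_F(q_Y) into its own profit: π_Y = q_Y(184 - 2q_Y - (172 - 2q_Y)/2) - 12q_Y = (98 - q_Y)q_Y - 12q_Y.
The leader's first-order condition 86 - 2q_Y = 0 yields q_Y = 43.
Then q_F = (172 - 2·43)/4 = 43/2.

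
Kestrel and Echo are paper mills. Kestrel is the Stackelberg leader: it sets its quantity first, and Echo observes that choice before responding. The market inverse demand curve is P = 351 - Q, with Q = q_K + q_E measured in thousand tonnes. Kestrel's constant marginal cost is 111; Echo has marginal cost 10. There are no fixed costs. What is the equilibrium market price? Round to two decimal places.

Solve by backward induction. Given q_K, the follower Echo maximises π_E = (351 - q_K - q_E)q_E - 10q_E.
Setting the follower's marginal profit to zero, 341 - q_K - 2q_E = 0, i.e. q_E = (341 - q_K)/2.
Kestrel substitutes q_E(q_K) into its own profit: π_K = q_K(351 - q_K - (341 - q_K)/2) - 111q_K = (361/2 - (1/2)q_K)q_K - 111q_K.
The leader's first-order condition 139/2 - q_K = 0 yields q_K = 139/2.
Then q_E = (341 - 139/2)/2 = 543/4.
Total output Q = 821/4, so price P = 351 - 821/4 = 583/4.

145.75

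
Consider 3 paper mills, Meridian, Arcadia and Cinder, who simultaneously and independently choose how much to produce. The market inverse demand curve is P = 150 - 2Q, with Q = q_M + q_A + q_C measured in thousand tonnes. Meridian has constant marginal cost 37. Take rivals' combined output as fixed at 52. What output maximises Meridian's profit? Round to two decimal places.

With rivals' combined output fixed at 52, Meridian's profit is π_M = (150 - 2·52 - 2q_M)q_M - (37q_M) = (46 - 2q_M)q_M - (37q_M).
∂π_M/∂q_M = 9 - 4q_M = 0, so q_M = 9/4.

2.25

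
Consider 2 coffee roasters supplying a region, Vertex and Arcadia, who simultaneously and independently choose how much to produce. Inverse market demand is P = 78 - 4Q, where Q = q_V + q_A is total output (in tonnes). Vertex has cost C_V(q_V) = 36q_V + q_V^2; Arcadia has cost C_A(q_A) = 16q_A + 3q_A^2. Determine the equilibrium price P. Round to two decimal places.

Vertex's profit: π_V = (78 - 4Q)q_V - (36q_V + q_V²). Setting ∂π_V/∂q_V = 0: 42 - 10q_V - 4(q_A) = 0.
Arcadia's first-order condition: 62 - 14q_A - 4(q_V) = 0.
So q_V = (42 - 4q_A)/10 and q_A = (62 - 4q_V)/14.
Substituting one into the other gives q_V = 85/31 and q_A = 113/31.
Total output Q = 198/31, so price P = 78 - 4·(198/31) = 1626/31.

52.45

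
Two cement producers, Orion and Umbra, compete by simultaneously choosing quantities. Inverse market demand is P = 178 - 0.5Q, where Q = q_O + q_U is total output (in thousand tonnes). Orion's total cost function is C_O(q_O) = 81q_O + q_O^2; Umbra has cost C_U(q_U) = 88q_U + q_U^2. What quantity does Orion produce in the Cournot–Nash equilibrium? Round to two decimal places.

28.11

Orion's profit: π_O = (178 - 0.5Q)q_O - (81q_O + q_O²). Setting ∂π_O/∂q_O = 0: 97 - 3q_O - (1/2)(q_U) = 0.
Umbra's profit: π_U = (178 - 0.5Q)q_U - (88q_U + q_U²). Setting ∂π_U/∂q_U = 0: 90 - 3q_U - (1/2)(q_O) = 0.
Rearranging gives the reaction functions q_O = (97 - (1/2)q_U)/3 and q_U = (90 - (1/2)q_O)/3.
Solving the pair: q_O = 984/35, q_U = 886/35.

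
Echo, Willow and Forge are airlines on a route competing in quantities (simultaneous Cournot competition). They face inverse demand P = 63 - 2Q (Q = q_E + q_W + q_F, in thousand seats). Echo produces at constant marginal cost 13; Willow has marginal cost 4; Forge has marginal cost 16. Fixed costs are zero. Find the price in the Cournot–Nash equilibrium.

Echo's profit: π_E = (63 - 2Q)q_E - (13q_E). Setting ∂π_E/∂q_E = 0: 50 - 4q_E - 2(q_W + q_F) = 0.
Willow's first-order condition: 59 - 4q_W - 2(q_E + q_F) = 0.
Forge's profit: π_F = (63 - 2Q)q_F - (16q_F). Setting ∂π_F/∂q_F = 0: 47 - 4q_F - 2(q_E + q_W) = 0.
Adding the 3 conditions: 156 − 4Q − 4Q = 0, i.e. Q = 39/2.
Back-substituting: q_E = (50 − 39)/2 = 11/2, q_W = (59 − 39)/2 = 10, q_F = (47 − 39)/2 = 4.
Total output Q = 39/2, so price P = 63 - 2·(39/2) = 24.

24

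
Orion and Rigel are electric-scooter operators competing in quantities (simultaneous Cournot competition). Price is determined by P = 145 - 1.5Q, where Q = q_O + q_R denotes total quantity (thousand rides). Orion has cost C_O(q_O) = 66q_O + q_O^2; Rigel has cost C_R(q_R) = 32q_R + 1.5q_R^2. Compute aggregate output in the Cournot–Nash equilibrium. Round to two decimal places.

Orion's profit: π_O = (145 - 1.5Q)q_O - (66q_O + q_O²). Setting ∂π_O/∂q_O = 0: 79 - 5q_O - (3/2)(q_R) = 0.
Rigel's profit: π_R = (145 - 1.5Q)q_R - (32q_R + (3/2)q_R²). Setting ∂π_R/∂q_R = 0: 113 - 6q_R - (3/2)(q_O) = 0.
So q_O = (79 - (3/2)q_R)/5 and q_R = (113 - (3/2)q_O)/6.
Substituting one into the other gives q_O = 406/37 and q_R = 1786/111.
Total output Q = 406/37 + 1786/111 = 27.0631.

27.06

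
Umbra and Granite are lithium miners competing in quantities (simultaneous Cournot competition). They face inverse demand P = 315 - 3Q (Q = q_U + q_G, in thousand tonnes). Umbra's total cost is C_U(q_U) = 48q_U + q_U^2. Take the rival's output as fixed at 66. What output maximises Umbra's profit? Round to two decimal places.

With the rival's output fixed at 66, Umbra's profit is π_U = (315 - 3·66 - 3q_U)q_U - (48q_U + q_U²) = (117 - 3q_U)q_U - (48q_U + q_U²).
∂π_U/∂q_U = 69 - 8q_U = 0, so q_U = 69/8.

8.63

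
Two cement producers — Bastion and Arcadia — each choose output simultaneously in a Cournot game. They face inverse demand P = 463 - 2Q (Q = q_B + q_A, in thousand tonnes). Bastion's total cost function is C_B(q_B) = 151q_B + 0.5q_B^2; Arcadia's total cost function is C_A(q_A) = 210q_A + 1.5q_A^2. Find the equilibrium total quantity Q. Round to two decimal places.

74.81

Bastion's profit: π_B = (463 - 2Q)q_B - (151q_B + (1/2)q_B²). Setting ∂π_B/∂q_B = 0: 312 - 5q_B - 2(q_A) = 0.
Arcadia's first-order condition: 253 - 7q_A - 2(q_B) = 0.
Rearranging gives the reaction functions q_B = (312 - 2q_A)/5 and q_A = (253 - 2q_B)/7.
Substituting one into the other gives q_B = 1678/31 and q_A = 641/31.
Total output Q = 1678/31 + 641/31 = 74.8065.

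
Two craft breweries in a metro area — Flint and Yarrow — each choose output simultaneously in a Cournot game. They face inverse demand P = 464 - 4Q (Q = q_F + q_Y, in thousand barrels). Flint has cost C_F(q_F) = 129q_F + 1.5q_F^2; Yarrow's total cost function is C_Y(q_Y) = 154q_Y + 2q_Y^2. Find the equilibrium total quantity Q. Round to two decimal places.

41.81

Flint's profit: π_F = (464 - 4Q)q_F - (129q_F + (3/2)q_F²). Setting ∂π_F/∂q_F = 0: 335 - 11q_F - 4(q_Y) = 0.
Yarrow's profit: π_Y = (464 - 4Q)q_Y - (154q_Y + 2q_Y²). Setting ∂π_Y/∂q_Y = 0: 310 - 12q_Y - 4(q_F) = 0.
Best responses: q_F = (335 - 4q_Y)/11, q_Y = (310 - 4q_F)/12.
Substituting one into the other gives q_F = 695/29 and q_Y = 1035/58.
Total output Q = 695/29 + 1035/58 = 41.8103.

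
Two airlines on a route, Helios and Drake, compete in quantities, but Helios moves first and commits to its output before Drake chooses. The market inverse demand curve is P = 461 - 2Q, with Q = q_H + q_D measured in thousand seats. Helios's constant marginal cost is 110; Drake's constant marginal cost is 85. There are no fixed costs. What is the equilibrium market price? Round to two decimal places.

The follower Drake best-responds to any q_H: π_D = (461 - 2Q)q_D - 85q_D.
Follower FOC: 376 - 2q_H - 4q_D = 0, so q_D(q_H) = (376 - 2q_H)/4.
Helios substitutes q_D(q_H) into its own profit: π_H = q_H(461 - 2q_H - (376 - 2q_H)/2) - 110q_H = (273 - q_H)q_H - 110q_H.
The leader's first-order condition 163 - 2q_H = 0 yields q_H = 163/2.
Then q_D = (376 - 2·(163/2))/4 = 213/4.
Total output Q = 539/4, so price P = 461 - 2·(539/4) = 383/2.

191.50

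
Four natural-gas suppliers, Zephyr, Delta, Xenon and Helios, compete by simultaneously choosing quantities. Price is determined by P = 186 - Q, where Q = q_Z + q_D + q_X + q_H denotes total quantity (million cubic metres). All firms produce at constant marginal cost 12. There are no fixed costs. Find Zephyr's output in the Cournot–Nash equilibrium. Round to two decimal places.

34.80

Each firm earns π_i = (186 - Q)q_i - 12q_i.
First-order condition (treating rivals' output as given): 174 - 2q_i - Σ_{j≠i} q_j = 0.
By symmetry each firm produces the same amount; substituting Σ_{j≠i} q_j = 3q_i yields q_i = 174/5.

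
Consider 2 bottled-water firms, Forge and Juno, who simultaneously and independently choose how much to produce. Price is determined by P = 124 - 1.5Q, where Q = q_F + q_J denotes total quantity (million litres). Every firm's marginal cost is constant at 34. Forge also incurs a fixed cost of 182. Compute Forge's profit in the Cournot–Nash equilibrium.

418

Each firm earns π_i = (124 - 1.5Q)q_i - 34q_i.
First-order condition (treating rivals' output as given): 90 - 3q_i - (3/2)q_j = 0.
By symmetry each firm produces the same amount; substituting q_j = q_i yields q_i = 90/(9/2) = 20.
Price P = 124 - (3/2)·40 = 64.
Forge's profit: (64 - 34)·20 - 182 = 418.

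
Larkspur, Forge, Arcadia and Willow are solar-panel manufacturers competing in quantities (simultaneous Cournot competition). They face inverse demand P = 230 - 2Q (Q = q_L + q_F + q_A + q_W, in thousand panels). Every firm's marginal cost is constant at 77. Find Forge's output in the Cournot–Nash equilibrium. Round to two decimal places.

A representative firm's profit is π_i = q_i(230 - 2Q) - 77q_i.
First-order condition (treating rivals' output as given): 153 - 4q_i - 2·Σ_{j≠i} q_j = 0.
By symmetry each firm produces the same amount; substituting Σ_{j≠i} q_j = 3q_i yields q_i = 153/10.

15.30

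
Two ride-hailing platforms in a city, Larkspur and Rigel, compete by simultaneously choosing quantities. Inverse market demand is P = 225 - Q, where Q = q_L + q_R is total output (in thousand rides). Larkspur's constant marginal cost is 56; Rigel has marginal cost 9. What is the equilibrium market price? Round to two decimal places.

Larkspur's profit: π_L = (225 - Q)q_L - (56q_L). Setting ∂π_L/∂q_L = 0: 169 - 2q_L - (q_R) = 0.
Rigel's profit: π_R = (225 - Q)q_R - (9q_R). Setting ∂π_R/∂q_R = 0: 216 - 2q_R - (q_L) = 0.
Best responses: q_L = (169 - q_R)/2, q_R = (216 - q_L)/2.
Solving the pair: q_L = 122/3, q_R = 263/3.
Total output Q = 385/3, so price P = 225 - 385/3 = 290/3.

96.67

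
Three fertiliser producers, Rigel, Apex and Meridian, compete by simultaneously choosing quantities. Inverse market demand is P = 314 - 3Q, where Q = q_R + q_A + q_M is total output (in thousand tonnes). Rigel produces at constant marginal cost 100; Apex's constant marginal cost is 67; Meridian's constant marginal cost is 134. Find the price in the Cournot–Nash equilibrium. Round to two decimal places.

Rigel's profit: π_R = (314 - 3Q)q_R - (100q_R). Setting ∂π_R/∂q_R = 0: 214 - 6q_R - 3(q_A + q_M) = 0.
Apex's profit: π_A = (314 - 3Q)q_A - (67q_A). Setting ∂π_A/∂q_A = 0: 247 - 6q_A - 3(q_R + q_M) = 0.
Meridian's first-order condition: 180 - 6q_M - 3(q_R + q_A) = 0.
Summing all 3 equations gives 641 − 12Q = 0, hence Q = 641/12.
Back-substituting: q_R = (214 − 641/4)/3 = 215/12, q_A = (247 − 641/4)/3 = 347/12, q_M = (180 − 641/4)/3 = 79/12.
Total output Q = 641/12, so price P = 314 - 3·(641/12) = 615/4.

153.75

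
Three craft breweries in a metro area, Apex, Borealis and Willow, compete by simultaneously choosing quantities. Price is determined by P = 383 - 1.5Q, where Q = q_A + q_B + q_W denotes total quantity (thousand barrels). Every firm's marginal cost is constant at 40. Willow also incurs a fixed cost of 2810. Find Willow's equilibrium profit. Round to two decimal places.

2092.04

Each firm earns π_i = (383 - 1.5Q)q_i - 40q_i.
First-order condition (treating rivals' output as given): 343 - 3q_i - (3/2)·Σ_{j≠i} q_j = 0.
By symmetry each firm produces the same amount; substituting Σ_{j≠i} q_j = 2q_i yields q_i = 343/6.
Price P = 383 - (3/2)·(343/2) = 503/4.
Willow's profit: (503/4 - 40)·(343/6) - 2810 = 2092.0417.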